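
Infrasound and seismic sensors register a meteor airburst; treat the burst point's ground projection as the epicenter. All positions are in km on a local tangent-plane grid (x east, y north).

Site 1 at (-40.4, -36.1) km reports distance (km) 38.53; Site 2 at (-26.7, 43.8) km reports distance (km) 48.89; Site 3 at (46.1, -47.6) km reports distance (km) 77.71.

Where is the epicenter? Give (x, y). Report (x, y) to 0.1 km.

x ≈ -18.5 km, y ≈ -4.4 km

Circle about each station: (x + 40.4)² + (y + 36.1)² = 38.53²; (x + 26.7)² + (y − 43.8)² = 48.89²; (x − 46.1)² + (y + 47.6)² = 77.71².
Subtracting pairs of circle equations eliminates x²+y² and gives linear equations (the radical axes):
27.4 x + 159.8 y = -1209.71
173.0 x − 23.0 y = -3098.68
Solving the 2×2 system: x ≈ -18.5, y ≈ -4.4 km.
Check against Site 1 (with the unrounded x, y): √((x + 40.4)²+(y + 36.1)²) = 38.53 ≈ 38.53 km. ✓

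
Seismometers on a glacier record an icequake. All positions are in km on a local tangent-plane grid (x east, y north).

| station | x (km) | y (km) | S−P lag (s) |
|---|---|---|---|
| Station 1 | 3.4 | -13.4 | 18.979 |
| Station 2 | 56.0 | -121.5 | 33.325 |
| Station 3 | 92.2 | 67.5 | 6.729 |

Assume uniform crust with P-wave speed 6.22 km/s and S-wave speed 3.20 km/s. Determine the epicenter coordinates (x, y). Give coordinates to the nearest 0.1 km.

x ≈ 60.1 km, y ≈ 98.1 km

Distance from S−P lag: d = Δt · v_P v_S / (v_P − v_S) = Δt · (6.22·3.20)/(6.22−3.20) ≈ 6.5907·Δt.
So d_Station 1 = 125.09, d_Station 2 = 219.64, d_Station 3 = 44.35 km.
Circle about each station: (x − 3.4)² + (y + 13.4)² = 125.09²; (x − 56.0)² + (y + 121.5)² = 219.64²; (x − 92.2)² + (y − 67.5)² = 44.35².
Subtracting the Station 1 equation from the Station 2 and Station 3 equations removes the quadratic terms:
105.2 x − 216.2 y = -14887.09
177.6 x + 161.8 y = 26546.56
Solving the 2×2 system: x ≈ 60.1, y ≈ 98.1 km.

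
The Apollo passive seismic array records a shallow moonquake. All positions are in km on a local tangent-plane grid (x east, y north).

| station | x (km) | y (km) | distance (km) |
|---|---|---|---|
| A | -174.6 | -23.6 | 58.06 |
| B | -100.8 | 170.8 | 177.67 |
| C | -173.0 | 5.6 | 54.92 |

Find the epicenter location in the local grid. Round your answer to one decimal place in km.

Circle about each station: (x + 174.6)² + (y + 23.6)² = 58.06²; (x + 100.8)² + (y − 170.8)² = 177.67²; (x + 173.0)² + (y − 5.6)² = 54.92².
Subtracting the A equation from the B and C equations removes the quadratic terms:
147.6 x + 388.8 y = -19904.51
3.2 x + 58.4 y = -727.00
Solving the 2×2 system: x ≈ -119.3, y ≈ -5.9 km.

x ≈ -119.3 km, y ≈ -5.9 km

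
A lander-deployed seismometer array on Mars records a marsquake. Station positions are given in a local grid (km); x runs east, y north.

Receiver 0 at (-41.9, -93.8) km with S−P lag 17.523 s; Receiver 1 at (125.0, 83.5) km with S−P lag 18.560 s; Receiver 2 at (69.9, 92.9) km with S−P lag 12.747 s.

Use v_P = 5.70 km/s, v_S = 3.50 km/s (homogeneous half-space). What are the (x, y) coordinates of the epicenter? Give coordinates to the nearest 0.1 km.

Distance from S−P lag: d = Δt · v_P v_S / (v_P − v_S) = Δt · (5.70·3.50)/(5.70−3.50) ≈ 9.0682·Δt.
So d_Receiver 0 = 158.90, d_Receiver 1 = 168.31, d_Receiver 2 = 115.59 km.
Circle about each station: (x + 41.9)² + (y + 93.8)² = 158.90²; (x − 125.0)² + (y − 83.5)² = 168.31²; (x − 69.9)² + (y − 92.9)² = 115.59².
Subtracting the Receiver 0 equation from the Receiver 1 and Receiver 2 equations removes the quadratic terms:
333.8 x + 354.6 y = 8964.15
223.6 x + 373.4 y = 14850.53
Solving the 2×2 system: x ≈ -42.3, y ≈ 65.1 km.

(-42.3, 65.1)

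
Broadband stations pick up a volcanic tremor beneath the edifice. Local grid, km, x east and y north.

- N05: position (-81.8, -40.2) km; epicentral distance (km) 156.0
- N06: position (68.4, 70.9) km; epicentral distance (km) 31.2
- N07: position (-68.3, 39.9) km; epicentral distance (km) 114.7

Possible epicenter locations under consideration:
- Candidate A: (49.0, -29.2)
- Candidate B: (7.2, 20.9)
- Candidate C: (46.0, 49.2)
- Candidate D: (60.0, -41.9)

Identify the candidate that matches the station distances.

For each candidate, compare |candidate − station| to the reported distance:
Candidate A: residuals N05 24.7, N06 70.8, N07 21.4 → max 70.8 km
Candidate B: residuals N05 48.0, N06 47.8, N07 36.8 → max 48.0 km
Candidate C: residuals N05 0.0, N06 0.0, N07 0.0 → max 0.0 km
Candidate D: residuals N05 14.2, N06 81.9, N07 37.5 → max 81.9 km
Only Candidate C has all residuals ≈ 0.

Candidate C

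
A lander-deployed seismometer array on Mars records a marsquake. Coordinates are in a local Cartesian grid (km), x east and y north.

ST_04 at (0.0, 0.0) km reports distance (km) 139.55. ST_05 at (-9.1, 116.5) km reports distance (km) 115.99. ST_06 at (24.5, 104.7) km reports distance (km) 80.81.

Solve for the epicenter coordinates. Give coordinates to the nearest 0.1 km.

x ≈ 104.4 km, y ≈ 92.6 km

Circle about each station: x² + y² = 139.55²; (x + 9.1)² + (y − 116.5)² = 115.99²; (x − 24.5)² + (y − 104.7)² = 80.81².
Subtracting pairs of circle equations eliminates x²+y² and gives linear equations (the radical axes):
-18.2 x + 233.0 y = 19675.58
49.0 x + 209.4 y = 24506.29
Solving the 2×2 system: x ≈ 104.4, y ≈ 92.6 km.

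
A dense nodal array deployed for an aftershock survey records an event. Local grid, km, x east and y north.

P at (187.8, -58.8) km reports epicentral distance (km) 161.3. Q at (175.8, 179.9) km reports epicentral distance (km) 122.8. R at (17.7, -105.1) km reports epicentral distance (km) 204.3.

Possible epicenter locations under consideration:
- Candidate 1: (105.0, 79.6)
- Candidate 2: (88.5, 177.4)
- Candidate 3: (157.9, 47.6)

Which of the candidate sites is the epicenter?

For each candidate, compare |candidate − station| to the reported distance:
Candidate 1: residuals P 0.0, Q 0.0, R 0.0 → max 0.0 km
Candidate 2: residuals P 94.9, Q 35.5, R 86.9 → max 94.9 km
Candidate 3: residuals P 50.8, Q 10.7, R 3.0 → max 50.8 km
Only Candidate 1 has all residuals ≈ 0.

Candidate 1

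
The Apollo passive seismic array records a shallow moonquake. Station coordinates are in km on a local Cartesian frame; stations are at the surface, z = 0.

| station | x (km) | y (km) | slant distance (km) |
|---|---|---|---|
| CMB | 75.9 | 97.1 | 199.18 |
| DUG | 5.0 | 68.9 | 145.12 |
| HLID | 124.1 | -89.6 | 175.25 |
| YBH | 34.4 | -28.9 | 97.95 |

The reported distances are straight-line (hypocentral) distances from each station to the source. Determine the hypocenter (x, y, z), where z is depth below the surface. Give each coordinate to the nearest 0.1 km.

(-35.8, -55.3, 63.0)

Each station gives a sphere (x−x_i)² + (y−y_i)² + z² = d_i² (stations at z=0).
Subtracting the CMB sphere from DUG and HLID: z² cancels, leaving linear equations in x and y:
-141.8 x − 56.4 y = 8195.85
96.4 x − 373.4 y = 17199.86
Solving: x ≈ -35.801, y ≈ -55.306 km (keep extra digits for the depth step; rounded: -35.8, -55.3).
Then from the CMB sphere: z² = 199.18² − (x − 75.9)² − (y − 97.1)² with x = -35.801, y = -55.306, so z ≈ 62.992 ≈ 63.0 km.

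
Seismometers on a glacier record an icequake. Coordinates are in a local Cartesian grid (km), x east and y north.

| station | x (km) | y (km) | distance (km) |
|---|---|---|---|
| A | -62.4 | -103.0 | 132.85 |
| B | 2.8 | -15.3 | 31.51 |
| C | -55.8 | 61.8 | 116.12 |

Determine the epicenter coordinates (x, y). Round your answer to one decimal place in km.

Circle about each station: (x + 62.4)² + (y + 103.0)² = 132.85²; (x − 2.8)² + (y + 15.3)² = 31.51²; (x + 55.8)² + (y − 61.8)² = 116.12².
Subtracting the A equation from the B and C equations removes the quadratic terms:
130.4 x + 175.4 y = 2395.41
13.2 x + 329.6 y = -3404.61
Solving the 2×2 system: x ≈ 34.1, y ≈ -11.7 km.
Check against A (with the unrounded x, y): √((x + 62.4)²+(y + 103.0)²) = 132.85 ≈ 132.85 km. ✓

x ≈ 34.1 km, y ≈ -11.7 km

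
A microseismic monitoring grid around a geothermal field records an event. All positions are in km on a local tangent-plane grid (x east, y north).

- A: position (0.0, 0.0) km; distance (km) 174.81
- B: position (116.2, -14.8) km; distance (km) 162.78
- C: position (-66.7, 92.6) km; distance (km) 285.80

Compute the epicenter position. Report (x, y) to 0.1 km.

(55.4, -165.8)

Circle about each station: x² + y² = 174.81²; (x − 116.2)² + (y + 14.8)² = 162.78²; (x + 66.7)² + (y − 92.6)² = 285.80².
Subtracting the A equation from the B and C equations removes the quadratic terms:
232.4 x − 29.6 y = 17782.69
-133.4 x + 185.2 y = -38099.45
Solving the 2×2 system: x ≈ 55.4, y ≈ -165.8 km.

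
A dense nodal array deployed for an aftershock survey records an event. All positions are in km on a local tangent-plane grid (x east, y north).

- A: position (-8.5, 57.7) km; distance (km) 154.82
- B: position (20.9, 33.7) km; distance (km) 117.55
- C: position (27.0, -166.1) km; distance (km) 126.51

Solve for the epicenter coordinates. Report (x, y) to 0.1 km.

(93.7, -58.6)

Circle about each station: (x + 8.5)² + (y − 57.7)² = 154.82²; (x − 20.9)² + (y − 33.7)² = 117.55²; (x − 27.0)² + (y + 166.1)² = 126.51².
Subtracting the A equation from the B and C equations removes the quadratic terms:
58.8 x − 48.0 y = 8322.19
71.0 x − 447.6 y = 32881.12
Solving the 2×2 system: x ≈ 93.7, y ≈ -58.6 km.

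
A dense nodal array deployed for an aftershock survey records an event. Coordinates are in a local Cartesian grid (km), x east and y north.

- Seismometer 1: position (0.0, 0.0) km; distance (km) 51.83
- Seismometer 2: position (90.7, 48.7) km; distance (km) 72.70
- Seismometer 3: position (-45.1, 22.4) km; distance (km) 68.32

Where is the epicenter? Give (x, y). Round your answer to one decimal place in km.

Circle about each station: x² + y² = 51.83²; (x − 90.7)² + (y − 48.7)² = 72.70²; (x + 45.1)² + (y − 22.4)² = 68.32².
Subtracting the Seismometer 1 equation from the Seismometer 2 and Seismometer 3 equations removes the quadratic terms:
181.4 x + 97.4 y = 7999.24
-90.2 x + 44.8 y = 554.50
Solving the 2×2 system: x ≈ 18.0, y ≈ 48.6 km.

(18.0, 48.6)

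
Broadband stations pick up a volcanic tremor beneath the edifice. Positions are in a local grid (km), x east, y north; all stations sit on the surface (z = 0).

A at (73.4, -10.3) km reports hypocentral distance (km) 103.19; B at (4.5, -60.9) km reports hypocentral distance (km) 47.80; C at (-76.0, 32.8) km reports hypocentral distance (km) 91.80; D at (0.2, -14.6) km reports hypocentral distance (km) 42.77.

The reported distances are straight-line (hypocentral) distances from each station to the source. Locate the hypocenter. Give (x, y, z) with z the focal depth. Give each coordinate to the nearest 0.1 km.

Each station gives a sphere (x−x_i)² + (y−y_i)² + z² = d_i² (stations at z=0).
Subtracting the A sphere from B and C: z² cancels, leaving linear equations in x and y:
-137.8 x − 101.2 y = 6598.75
-298.8 x + 86.2 y = 3579.13
Solving: x ≈ -22.106, y ≈ -35.105 km (keep extra digits for the depth step; rounded: -22.1, -35.1).
Then from the A sphere: z² = 103.19² − (x − 73.4)² − (y + 10.3)² with x = -22.106, y = -35.105, so z ≈ 30.191 ≈ 30.2 km.
Check against D (with the unrounded solution): distance 42.77 ≈ 42.77 km. ✓

x ≈ -22.1 km, y ≈ -35.1 km, depth ≈ 30.2 km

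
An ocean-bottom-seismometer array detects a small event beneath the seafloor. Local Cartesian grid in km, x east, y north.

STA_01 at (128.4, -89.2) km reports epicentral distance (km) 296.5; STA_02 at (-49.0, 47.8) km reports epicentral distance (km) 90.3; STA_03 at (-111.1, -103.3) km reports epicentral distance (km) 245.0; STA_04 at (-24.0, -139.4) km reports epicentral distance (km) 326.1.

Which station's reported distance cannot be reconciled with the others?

Solve using three stations at a time. Using STA_01, STA_02, STA_03 (subtract circle equations pairwise → linear system) gives (x, y) ≈ (-63.3, 137.0).
Distances from that point to each station vs reported:
  STA_01: calculated 296.5 vs reported 296.5 → residual 0.0 km
  STA_02: calculated 90.4 vs reported 90.3 → residual 0.1 km
  STA_03: calculated 245.0 vs reported 245.0 → residual 0.0 km
  STA_04: calculated 279.2 vs reported 326.1 → residual 46.9 km
STA_01, STA_02, STA_03 are mutually consistent (residuals ≈ 0); STA_04 is off by 46.9 km.

STA_04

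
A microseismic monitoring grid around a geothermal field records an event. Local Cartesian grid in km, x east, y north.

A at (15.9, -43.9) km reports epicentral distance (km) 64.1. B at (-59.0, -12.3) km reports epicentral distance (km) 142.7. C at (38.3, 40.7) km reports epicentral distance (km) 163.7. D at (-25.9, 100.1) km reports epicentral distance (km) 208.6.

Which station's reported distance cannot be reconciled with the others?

Solve using three stations at a time. Using A, B, D (subtract circle equations pairwise → linear system) gives (x, y) ≈ (61.0, -89.6).
Distances from that point to each station vs reported:
  A: calculated 64.2 vs reported 64.1 → residual 0.1 km
  B: calculated 142.7 vs reported 142.7 → residual 0.0 km
  C: calculated 132.2 vs reported 163.7 → residual 31.5 km
  D: calculated 208.6 vs reported 208.6 → residual 0.0 km
A, B, D are mutually consistent (residuals ≈ 0); C is off by 31.5 km.

C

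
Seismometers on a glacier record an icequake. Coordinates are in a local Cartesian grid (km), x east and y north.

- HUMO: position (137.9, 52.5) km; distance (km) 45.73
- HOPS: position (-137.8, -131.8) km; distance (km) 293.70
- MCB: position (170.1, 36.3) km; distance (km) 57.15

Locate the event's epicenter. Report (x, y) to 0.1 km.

x ≈ 118.9 km, y ≈ 10.9 km

Circle about each station: (x − 137.9)² + (y − 52.5)² = 45.73²; (x + 137.8)² + (y + 131.8)² = 293.70²; (x − 170.1)² + (y − 36.3)² = 57.15².
Subtracting the HUMO equation from the HOPS and MCB equations removes the quadratic terms:
-551.4 x − 368.6 y = -69581.04
64.4 x − 32.4 y = 7304.15
Solving the 2×2 system: x ≈ 118.9, y ≈ 10.9 km.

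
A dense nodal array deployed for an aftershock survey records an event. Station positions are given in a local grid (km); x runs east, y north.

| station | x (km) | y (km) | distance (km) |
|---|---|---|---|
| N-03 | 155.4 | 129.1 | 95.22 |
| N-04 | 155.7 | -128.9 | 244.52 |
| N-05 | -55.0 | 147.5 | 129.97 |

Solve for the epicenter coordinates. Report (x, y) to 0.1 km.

Circle about each station: (x − 155.4)² + (y − 129.1)² = 95.22²; (x − 155.7)² + (y + 128.9)² = 244.52²; (x + 55.0)² + (y − 147.5)² = 129.97².
Subtracting the N-03 equation from the N-04 and N-05 equations removes the quadratic terms:
0.6 x − 516.0 y = -50681.45
-420.8 x + 36.8 y = -23860.07
Solving the 2×2 system: x ≈ 65.3, y ≈ 98.3 km.

(65.3, 98.3)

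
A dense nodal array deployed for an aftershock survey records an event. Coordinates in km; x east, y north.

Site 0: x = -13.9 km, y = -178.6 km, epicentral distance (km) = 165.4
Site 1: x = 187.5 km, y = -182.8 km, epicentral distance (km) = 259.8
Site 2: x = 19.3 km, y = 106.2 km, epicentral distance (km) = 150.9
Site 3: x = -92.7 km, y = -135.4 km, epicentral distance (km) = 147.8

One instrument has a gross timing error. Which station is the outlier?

Site 2

Solve using three stations at a time. Using Site 0, Site 1, Site 3 (subtract circle equations pairwise → linear system) gives (x, y) ≈ (-9.4, -13.0).
Distances from that point to each station vs reported:
  Site 0: calculated 165.6 vs reported 165.4 → residual 0.2 km
  Site 1: calculated 259.9 vs reported 259.8 → residual 0.1 km
  Site 2: calculated 122.6 vs reported 150.9 → residual 28.3 km
  Site 3: calculated 148.1 vs reported 147.8 → residual 0.3 km
Site 0, Site 1, Site 3 are mutually consistent (residuals ≈ 0); Site 2 is off by 28.3 km.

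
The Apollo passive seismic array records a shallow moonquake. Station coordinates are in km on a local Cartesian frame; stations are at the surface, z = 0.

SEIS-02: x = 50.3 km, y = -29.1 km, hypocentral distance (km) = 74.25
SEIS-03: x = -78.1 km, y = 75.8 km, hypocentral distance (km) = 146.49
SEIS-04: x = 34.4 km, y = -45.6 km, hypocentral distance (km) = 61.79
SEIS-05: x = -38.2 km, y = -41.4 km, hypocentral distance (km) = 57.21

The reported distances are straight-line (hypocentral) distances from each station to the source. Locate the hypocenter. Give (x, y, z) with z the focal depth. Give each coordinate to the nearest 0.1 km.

Each station gives a sphere (x−x_i)² + (y−y_i)² + z² = d_i² (stations at z=0).
Subtracting the SEIS-02 sphere from SEIS-03 and SEIS-04: z² cancels, leaving linear equations in x and y:
-256.8 x + 209.8 y = -7477.91
-31.8 x − 33.0 y = 1580.88
Solving: x ≈ -5.605, y ≈ -42.504 km (keep extra digits for the depth step; rounded: -5.6, -42.5).
Then from the SEIS-02 sphere: z² = 74.25² − (x − 50.3)² − (y + 29.1)² with x = -5.605, y = -42.504, so z ≈ 46.990 ≈ 47.0 km.

x ≈ -5.6 km, y ≈ -42.5 km, depth ≈ 47.0 km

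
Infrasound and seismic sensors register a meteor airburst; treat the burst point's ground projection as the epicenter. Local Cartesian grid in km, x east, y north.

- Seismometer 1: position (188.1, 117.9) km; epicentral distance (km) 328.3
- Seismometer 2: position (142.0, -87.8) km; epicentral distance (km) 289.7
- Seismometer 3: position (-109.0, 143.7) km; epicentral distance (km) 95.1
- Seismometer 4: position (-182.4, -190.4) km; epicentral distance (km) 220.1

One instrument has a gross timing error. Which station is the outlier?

Solve using three stations at a time. Using Seismometer 1, Seismometer 2, Seismometer 4 (subtract circle equations pairwise → linear system) gives (x, y) ≈ (-125.9, 22.3).
Distances from that point to each station vs reported:
  Seismometer 1: calculated 328.3 vs reported 328.3 → residual 0.0 km
  Seismometer 2: calculated 289.7 vs reported 289.7 → residual 0.0 km
  Seismometer 3: calculated 122.6 vs reported 95.1 → residual 27.5 km
  Seismometer 4: calculated 220.0 vs reported 220.1 → residual 0.1 km
Seismometer 1, Seismometer 2, Seismometer 4 are mutually consistent (residuals ≈ 0); Seismometer 3 is off by 27.5 km.

Seismometer 3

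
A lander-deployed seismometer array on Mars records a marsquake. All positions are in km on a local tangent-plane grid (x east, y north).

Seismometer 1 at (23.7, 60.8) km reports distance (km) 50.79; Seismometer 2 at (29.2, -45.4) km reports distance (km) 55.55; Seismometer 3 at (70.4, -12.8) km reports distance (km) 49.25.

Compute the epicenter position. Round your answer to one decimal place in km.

Circle about each station: (x − 23.7)² + (y − 60.8)² = 50.79²; (x − 29.2)² + (y + 45.4)² = 55.55²; (x − 70.4)² + (y + 12.8)² = 49.25².
Subtracting pairs of circle equations eliminates x²+y² and gives linear equations (the radical axes):
11.0 x − 212.4 y = -1850.71
93.4 x − 147.2 y = 1015.73
Solving the 2×2 system: x ≈ 26.8, y ≈ 10.1 km.

(26.8, 10.1)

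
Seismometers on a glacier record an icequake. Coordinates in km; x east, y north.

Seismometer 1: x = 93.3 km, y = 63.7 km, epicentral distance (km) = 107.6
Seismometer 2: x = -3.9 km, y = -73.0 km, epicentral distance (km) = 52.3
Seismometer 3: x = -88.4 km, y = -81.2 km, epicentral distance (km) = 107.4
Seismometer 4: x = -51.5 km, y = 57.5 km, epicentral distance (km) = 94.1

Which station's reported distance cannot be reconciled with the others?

Seismometer 1

Solve using three stations at a time. Using Seismometer 2, Seismometer 3, Seismometer 4 (subtract circle equations pairwise → linear system) gives (x, y) ≈ (0.5, -20.9).
Distances from that point to each station vs reported:
  Seismometer 1: calculated 125.6 vs reported 107.6 → residual 18.0 km
  Seismometer 2: calculated 52.3 vs reported 52.3 → residual 0.0 km
  Seismometer 3: calculated 107.4 vs reported 107.4 → residual 0.0 km
  Seismometer 4: calculated 94.1 vs reported 94.1 → residual 0.0 km
Seismometer 2, Seismometer 3, Seismometer 4 are mutually consistent (residuals ≈ 0); Seismometer 1 is off by 18.0 km.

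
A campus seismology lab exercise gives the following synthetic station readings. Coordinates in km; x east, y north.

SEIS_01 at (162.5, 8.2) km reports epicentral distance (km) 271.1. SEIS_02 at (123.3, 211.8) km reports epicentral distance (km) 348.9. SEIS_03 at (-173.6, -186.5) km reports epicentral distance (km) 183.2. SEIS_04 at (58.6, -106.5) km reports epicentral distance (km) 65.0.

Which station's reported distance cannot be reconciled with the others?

SEIS_01

Solve using three stations at a time. Using SEIS_02, SEIS_03, SEIS_04 (subtract circle equations pairwise → linear system) gives (x, y) ≈ (-6.1, -112.2).
Distances from that point to each station vs reported:
  SEIS_01: calculated 207.2 vs reported 271.1 → residual 63.9 km
  SEIS_02: calculated 348.9 vs reported 348.9 → residual 0.0 km
  SEIS_03: calculated 183.2 vs reported 183.2 → residual 0.0 km
  SEIS_04: calculated 65.0 vs reported 65.0 → residual 0.0 km
SEIS_02, SEIS_03, SEIS_04 are mutually consistent (residuals ≈ 0); SEIS_01 is off by 63.9 km.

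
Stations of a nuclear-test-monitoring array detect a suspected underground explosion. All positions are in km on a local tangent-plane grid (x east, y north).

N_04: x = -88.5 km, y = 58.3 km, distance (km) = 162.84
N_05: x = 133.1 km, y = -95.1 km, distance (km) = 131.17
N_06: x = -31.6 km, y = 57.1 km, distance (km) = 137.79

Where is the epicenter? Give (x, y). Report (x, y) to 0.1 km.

Circle about each station: (x + 88.5)² + (y − 58.3)² = 162.84²; (x − 133.1)² + (y + 95.1)² = 131.17²; (x + 31.6)² + (y − 57.1)² = 137.79².
Subtracting the N_04 equation from the N_05 and N_06 equations removes the quadratic terms:
443.2 x − 306.8 y = 24839.78
113.8 x − 2.4 y = 558.61
Solving the 2×2 system: x ≈ 3.3, y ≈ -76.2 km.

3.3 km east, -76.2 km north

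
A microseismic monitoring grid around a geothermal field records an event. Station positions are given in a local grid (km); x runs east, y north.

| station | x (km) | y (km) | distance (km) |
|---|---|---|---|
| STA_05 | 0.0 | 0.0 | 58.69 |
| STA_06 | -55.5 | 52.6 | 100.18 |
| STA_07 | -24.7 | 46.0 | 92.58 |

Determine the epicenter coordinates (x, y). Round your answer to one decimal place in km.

x ≈ -36.7 km, y ≈ -45.8 km

Circle about each station: x² + y² = 58.69²; (x + 55.5)² + (y − 52.6)² = 100.18²; (x + 24.7)² + (y − 46.0)² = 92.58².
Subtracting pairs of circle equations eliminates x²+y² and gives linear equations (the radical axes):
-111.0 x + 105.2 y = -744.51
-49.4 x + 92.0 y = -2400.45
Solving the 2×2 system: x ≈ -36.7, y ≈ -45.8 km.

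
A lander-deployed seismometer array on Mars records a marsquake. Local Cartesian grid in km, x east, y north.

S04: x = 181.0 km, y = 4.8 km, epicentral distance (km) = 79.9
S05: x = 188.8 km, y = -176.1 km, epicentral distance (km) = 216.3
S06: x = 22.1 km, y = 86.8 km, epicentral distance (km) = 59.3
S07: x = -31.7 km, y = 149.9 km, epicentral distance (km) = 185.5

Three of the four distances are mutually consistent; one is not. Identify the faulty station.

S06

Solve using three stations at a time. Using S04, S05, S07 (subtract circle equations pairwise → linear system) gives (x, y) ≈ (103.1, 22.5).
Distances from that point to each station vs reported:
  S04: calculated 79.9 vs reported 79.9 → residual 0.0 km
  S05: calculated 216.3 vs reported 216.3 → residual 0.0 km
  S06: calculated 103.4 vs reported 59.3 → residual 44.1 km
  S07: calculated 185.5 vs reported 185.5 → residual 0.0 km
S04, S05, S07 are mutually consistent (residuals ≈ 0); S06 is off by 44.1 km.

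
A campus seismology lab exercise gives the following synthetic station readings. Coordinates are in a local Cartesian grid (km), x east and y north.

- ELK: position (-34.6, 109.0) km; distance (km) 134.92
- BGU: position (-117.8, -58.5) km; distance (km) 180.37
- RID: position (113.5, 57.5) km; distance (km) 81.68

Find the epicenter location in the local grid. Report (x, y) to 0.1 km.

Circle about each station: (x + 34.6)² + (y − 109.0)² = 134.92²; (x + 117.8)² + (y + 58.5)² = 180.37²; (x − 113.5)² + (y − 57.5)² = 81.68².
Subtracting the ELK equation from the BGU and RID equations removes the quadratic terms:
-166.4 x − 335.0 y = -10109.00
296.2 x − 103.0 y = 14642.12
Solving the 2×2 system: x ≈ 51.1, y ≈ 4.8 km.

(51.1, 4.8)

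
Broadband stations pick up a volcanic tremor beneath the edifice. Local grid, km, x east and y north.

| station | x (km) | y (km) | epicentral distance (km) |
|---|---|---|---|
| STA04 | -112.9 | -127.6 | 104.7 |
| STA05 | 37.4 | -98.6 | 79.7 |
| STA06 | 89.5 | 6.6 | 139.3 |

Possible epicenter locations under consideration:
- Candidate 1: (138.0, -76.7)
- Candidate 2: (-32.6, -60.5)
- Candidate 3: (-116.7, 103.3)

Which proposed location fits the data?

Candidate 2

For each candidate, compare |candidate − station| to the reported distance:
Candidate 1: residuals STA04 151.3, STA05 23.3, STA06 42.9 → max 151.3 km
Candidate 2: residuals STA04 0.1, STA05 0.0, STA06 0.0 → max 0.1 km
Candidate 3: residuals STA04 126.2, STA05 174.3, STA06 88.4 → max 174.3 km
Only Candidate 2 has all residuals ≈ 0.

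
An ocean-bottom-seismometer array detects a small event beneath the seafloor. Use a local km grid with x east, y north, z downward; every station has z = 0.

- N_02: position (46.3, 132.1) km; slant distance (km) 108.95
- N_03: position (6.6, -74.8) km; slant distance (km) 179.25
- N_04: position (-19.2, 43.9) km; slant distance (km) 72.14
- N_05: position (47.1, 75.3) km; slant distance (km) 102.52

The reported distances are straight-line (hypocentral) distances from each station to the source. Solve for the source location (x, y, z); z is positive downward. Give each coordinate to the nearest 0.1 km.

x ≈ -40.7 km, y ≈ 90.5 km, depth ≈ 50.7 km

Each station gives a sphere (x−x_i)² + (y−y_i)² + z² = d_i² (stations at z=0).
Subtracting the N_02 sphere from N_03 and N_04: z² cancels, leaving linear equations in x and y:
-79.4 x − 413.8 y = -34215.96
-131.0 x − 176.4 y = -10632.33
Solving: x ≈ -40.696, y ≈ 90.496 km (keep extra digits for the depth step; rounded: -40.7, 90.5).
Then from the N_02 sphere: z² = 108.95² − (x − 46.3)² − (y − 132.1)² with x = -40.696, y = 90.496, so z ≈ 50.704 ≈ 50.7 km.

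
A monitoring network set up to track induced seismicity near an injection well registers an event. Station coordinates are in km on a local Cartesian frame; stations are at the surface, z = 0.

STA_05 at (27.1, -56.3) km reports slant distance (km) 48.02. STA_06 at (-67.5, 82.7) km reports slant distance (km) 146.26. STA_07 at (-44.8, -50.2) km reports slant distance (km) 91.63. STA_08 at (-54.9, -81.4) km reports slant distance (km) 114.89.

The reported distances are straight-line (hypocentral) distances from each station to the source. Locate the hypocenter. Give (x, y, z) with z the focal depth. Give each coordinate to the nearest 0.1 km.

Each station gives a sphere (x−x_i)² + (y−y_i)² + z² = d_i² (stations at z=0).
Subtracting the STA_05 sphere from STA_06 and STA_07: z² cancels, leaving linear equations in x and y:
-189.2 x + 278.0 y = -11594.63
-143.8 x + 12.2 y = -5467.16
Solving: x ≈ 36.594, y ≈ -16.803 km (keep extra digits for the depth step; rounded: 36.6, -16.8).
Then from the STA_05 sphere: z² = 48.02² − (x − 27.1)² − (y + 56.3)² with x = 36.594, y = -16.803, so z ≈ 25.608 ≈ 25.6 km.
Check against STA_08 (with the unrounded solution): distance 114.89 ≈ 114.89 km. ✓

(36.6, -16.8, 25.6)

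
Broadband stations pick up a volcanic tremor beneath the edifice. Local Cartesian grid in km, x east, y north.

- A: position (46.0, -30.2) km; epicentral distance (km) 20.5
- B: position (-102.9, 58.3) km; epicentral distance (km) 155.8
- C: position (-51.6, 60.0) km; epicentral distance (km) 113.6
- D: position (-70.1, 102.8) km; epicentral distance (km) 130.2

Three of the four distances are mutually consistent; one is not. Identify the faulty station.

Solve using three stations at a time. Using A, B, C (subtract circle equations pairwise → linear system) gives (x, y) ≈ (35.9, -12.4).
Distances from that point to each station vs reported:
  A: calculated 20.5 vs reported 20.5 → residual 0.0 km
  B: calculated 155.8 vs reported 155.8 → residual 0.0 km
  C: calculated 113.6 vs reported 113.6 → residual 0.0 km
  D: calculated 156.6 vs reported 130.2 → residual 26.4 km
A, B, C are mutually consistent (residuals ≈ 0); D is off by 26.4 km.

D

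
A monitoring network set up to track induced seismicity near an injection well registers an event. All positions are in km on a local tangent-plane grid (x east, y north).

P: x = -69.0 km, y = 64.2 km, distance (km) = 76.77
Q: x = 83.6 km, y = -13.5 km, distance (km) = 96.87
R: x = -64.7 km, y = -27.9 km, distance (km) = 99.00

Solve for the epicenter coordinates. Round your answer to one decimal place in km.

(4.7, 42.7)

Circle about each station: (x + 69.0)² + (y − 64.2)² = 76.77²; (x − 83.6)² + (y + 13.5)² = 96.87²; (x + 64.7)² + (y + 27.9)² = 99.00².
Subtracting pairs of circle equations eliminates x²+y² and gives linear equations (the radical axes):
305.2 x − 155.4 y = -5201.59
8.6 x − 184.2 y = -7825.51
Solving the 2×2 system: x ≈ 4.7, y ≈ 42.7 km.
Check against P (with the unrounded x, y): √((x + 69.0)²+(y − 64.2)²) = 76.77 ≈ 76.77 km. ✓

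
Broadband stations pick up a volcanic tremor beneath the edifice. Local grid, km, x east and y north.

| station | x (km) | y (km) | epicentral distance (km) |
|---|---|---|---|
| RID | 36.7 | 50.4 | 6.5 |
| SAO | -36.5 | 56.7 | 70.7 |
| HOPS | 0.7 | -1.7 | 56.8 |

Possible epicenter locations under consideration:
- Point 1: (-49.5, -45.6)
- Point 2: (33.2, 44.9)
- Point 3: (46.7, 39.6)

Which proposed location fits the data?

Point 2

For each candidate, compare |candidate − station| to the reported distance:
Point 1: residuals RID 122.5, SAO 32.4, HOPS 9.9 → max 122.5 km
Point 2: residuals RID 0.0, SAO 0.0, HOPS 0.0 → max 0.0 km
Point 3: residuals RID 8.2, SAO 14.2, HOPS 5.0 → max 14.2 km
Only Point 2 has all residuals ≈ 0.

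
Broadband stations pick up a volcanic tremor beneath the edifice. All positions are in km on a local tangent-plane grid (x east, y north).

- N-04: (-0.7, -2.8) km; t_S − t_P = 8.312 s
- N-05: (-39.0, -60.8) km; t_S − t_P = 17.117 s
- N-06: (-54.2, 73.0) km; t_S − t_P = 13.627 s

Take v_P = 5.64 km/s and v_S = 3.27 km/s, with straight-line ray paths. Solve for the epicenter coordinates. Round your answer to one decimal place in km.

(46.9, 41.0)

Distance from S−P lag: d = Δt · v_P v_S / (v_P − v_S) = Δt · (5.64·3.27)/(5.64−3.27) ≈ 7.7818·Δt.
So d_N-04 = 64.68, d_N-05 = 133.20, d_N-06 = 106.04 km.
Circle about each station: (x + 0.7)² + (y + 2.8)² = 64.68²; (x + 39.0)² + (y + 60.8)² = 133.20²; (x + 54.2)² + (y − 73.0)² = 106.04².
Subtracting the N-04 equation from the N-05 and N-06 equations removes the quadratic terms:
-76.6 x − 116.0 y = -8349.43
-107.0 x + 151.6 y = 1197.33
Solving the 2×2 system: x ≈ 46.9, y ≈ 41.0 km.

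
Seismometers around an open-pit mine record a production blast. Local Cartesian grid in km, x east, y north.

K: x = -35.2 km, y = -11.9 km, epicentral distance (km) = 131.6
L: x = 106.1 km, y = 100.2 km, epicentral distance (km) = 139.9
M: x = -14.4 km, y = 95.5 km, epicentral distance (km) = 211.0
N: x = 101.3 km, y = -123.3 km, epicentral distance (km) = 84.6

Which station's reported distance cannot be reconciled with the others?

M

Solve using three stations at a time. Using K, L, N (subtract circle equations pairwise → linear system) gives (x, y) ≈ (93.5, -39.1).
Distances from that point to each station vs reported:
  K: calculated 131.6 vs reported 131.6 → residual 0.0 km
  L: calculated 139.9 vs reported 139.9 → residual 0.0 km
  M: calculated 172.5 vs reported 211.0 → residual 38.5 km
  N: calculated 84.6 vs reported 84.6 → residual 0.0 km
K, L, N are mutually consistent (residuals ≈ 0); M is off by 38.5 km.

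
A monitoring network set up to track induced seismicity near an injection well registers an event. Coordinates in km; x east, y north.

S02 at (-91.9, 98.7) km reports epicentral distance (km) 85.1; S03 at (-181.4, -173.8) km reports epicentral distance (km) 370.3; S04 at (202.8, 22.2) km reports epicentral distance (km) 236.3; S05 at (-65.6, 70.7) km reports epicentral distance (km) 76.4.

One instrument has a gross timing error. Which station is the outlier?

S03

Solve using three stations at a time. Using S02, S04, S05 (subtract circle equations pairwise → linear system) gives (x, y) ≈ (-10.6, 123.6).
Distances from that point to each station vs reported:
  S02: calculated 85.0 vs reported 85.1 → residual 0.1 km
  S03: calculated 343.0 vs reported 370.3 → residual 27.3 km
  S04: calculated 236.3 vs reported 236.3 → residual 0.0 km
  S05: calculated 76.3 vs reported 76.4 → residual 0.1 km
S02, S04, S05 are mutually consistent (residuals ≈ 0); S03 is off by 27.3 km.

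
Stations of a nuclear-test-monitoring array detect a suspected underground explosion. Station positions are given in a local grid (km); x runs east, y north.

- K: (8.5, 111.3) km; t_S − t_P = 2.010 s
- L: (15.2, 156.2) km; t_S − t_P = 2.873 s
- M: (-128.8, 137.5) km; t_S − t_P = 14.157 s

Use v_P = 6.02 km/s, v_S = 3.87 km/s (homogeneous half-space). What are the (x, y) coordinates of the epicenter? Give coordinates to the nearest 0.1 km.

Distance from S−P lag: d = Δt · v_P v_S / (v_P − v_S) = Δt · (6.02·3.87)/(6.02−3.87) ≈ 10.8360·Δt.
So d_K = 21.78, d_L = 31.13, d_M = 153.41 km.
Circle about each station: (x − 8.5)² + (y − 111.3)² = 21.78²; (x − 15.2)² + (y − 156.2)² = 31.13²; (x + 128.8)² + (y − 137.5)² = 153.41².
Subtracting pairs of circle equations eliminates x²+y² and gives linear equations (the radical axes):
13.4 x + 89.8 y = 11674.83
-274.6 x + 52.4 y = -24.51
Solving the 2×2 system: x ≈ 24.2, y ≈ 126.4 km.

(24.2, 126.4)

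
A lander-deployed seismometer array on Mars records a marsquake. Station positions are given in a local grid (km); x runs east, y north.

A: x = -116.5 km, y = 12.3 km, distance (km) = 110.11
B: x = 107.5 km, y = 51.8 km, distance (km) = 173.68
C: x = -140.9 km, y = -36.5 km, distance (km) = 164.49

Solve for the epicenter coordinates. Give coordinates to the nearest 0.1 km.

Circle about each station: (x + 116.5)² + (y − 12.3)² = 110.11²; (x − 107.5)² + (y − 51.8)² = 173.68²; (x + 140.9)² + (y + 36.5)² = 164.49².
Subtracting the A equation from the B and C equations removes the quadratic terms:
448.0 x + 79.0 y = -17524.58
-48.8 x − 97.6 y = -7471.23
Solving the 2×2 system: x ≈ -57.7, y ≈ 105.4 km.

-57.7 km east, 105.4 km north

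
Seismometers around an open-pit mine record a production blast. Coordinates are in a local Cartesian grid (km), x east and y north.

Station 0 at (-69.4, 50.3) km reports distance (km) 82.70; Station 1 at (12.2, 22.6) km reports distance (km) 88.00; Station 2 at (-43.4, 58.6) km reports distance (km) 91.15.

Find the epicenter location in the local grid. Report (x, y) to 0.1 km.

Circle about each station: (x + 69.4)² + (y − 50.3)² = 82.70²; (x − 12.2)² + (y − 22.6)² = 88.00²; (x + 43.4)² + (y − 58.6)² = 91.15².
Subtracting the Station 0 equation from the Station 1 and Station 2 equations removes the quadratic terms:
163.2 x − 55.4 y = -7591.56
52.0 x + 16.6 y = -3497.96
Solving the 2×2 system: x ≈ -57.2, y ≈ -31.5 km.

x ≈ -57.2 km, y ≈ -31.5 km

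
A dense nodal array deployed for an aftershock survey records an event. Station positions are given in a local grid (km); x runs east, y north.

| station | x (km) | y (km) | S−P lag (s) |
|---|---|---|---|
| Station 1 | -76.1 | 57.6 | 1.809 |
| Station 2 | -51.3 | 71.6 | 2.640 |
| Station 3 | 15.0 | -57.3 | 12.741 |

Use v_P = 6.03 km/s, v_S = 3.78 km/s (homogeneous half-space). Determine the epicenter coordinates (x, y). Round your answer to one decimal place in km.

(-61.3, 46.8)

Distance from S−P lag: d = Δt · v_P v_S / (v_P − v_S) = Δt · (6.03·3.78)/(6.03−3.78) ≈ 10.1304·Δt.
So d_Station 1 = 18.33, d_Station 2 = 26.74, d_Station 3 = 129.07 km.
Circle about each station: (x + 76.1)² + (y − 57.6)² = 18.33²; (x + 51.3)² + (y − 71.6)² = 26.74²; (x − 15.0)² + (y + 57.3)² = 129.07².
Subtracting the Station 1 equation from the Station 2 and Station 3 equations removes the quadratic terms:
49.6 x + 28.0 y = -1729.76
182.2 x − 229.8 y = -21923.76
Solving the 2×2 system: x ≈ -61.3, y ≈ 46.8 km.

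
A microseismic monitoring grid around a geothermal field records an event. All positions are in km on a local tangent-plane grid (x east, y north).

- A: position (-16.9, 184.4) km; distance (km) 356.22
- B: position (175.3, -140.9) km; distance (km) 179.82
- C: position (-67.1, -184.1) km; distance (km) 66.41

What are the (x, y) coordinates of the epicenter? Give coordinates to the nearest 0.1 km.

-1.9 km east, -171.5 km north

Circle about each station: (x + 16.9)² + (y − 184.4)² = 356.22²; (x − 175.3)² + (y + 140.9)² = 179.82²; (x + 67.1)² + (y + 184.1)² = 66.41².
Subtracting the A equation from the B and C equations removes the quadratic terms:
384.4 x − 650.6 y = 110851.39
-100.4 x − 737.0 y = 126588.65
Solving the 2×2 system: x ≈ -1.9, y ≈ -171.5 km.
Check against A (with the unrounded x, y): √((x + 16.9)²+(y − 184.4)²) = 356.22 ≈ 356.22 km. ✓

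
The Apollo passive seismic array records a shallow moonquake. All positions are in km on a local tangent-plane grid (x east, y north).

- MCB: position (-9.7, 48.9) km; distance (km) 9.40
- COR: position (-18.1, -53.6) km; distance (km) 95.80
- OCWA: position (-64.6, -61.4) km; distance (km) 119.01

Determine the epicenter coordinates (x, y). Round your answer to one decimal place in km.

x ≈ -4.3 km, y ≈ 41.2 km

Circle about each station: (x + 9.7)² + (y − 48.9)² = 9.40²; (x + 18.1)² + (y + 53.6)² = 95.80²; (x + 64.6)² + (y + 61.4)² = 119.01².
Subtracting pairs of circle equations eliminates x²+y² and gives linear equations (the radical axes):
-16.8 x − 205.0 y = -8374.01
-109.8 x − 220.6 y = -8617.20
Solving the 2×2 system: x ≈ -4.3, y ≈ 41.2 km.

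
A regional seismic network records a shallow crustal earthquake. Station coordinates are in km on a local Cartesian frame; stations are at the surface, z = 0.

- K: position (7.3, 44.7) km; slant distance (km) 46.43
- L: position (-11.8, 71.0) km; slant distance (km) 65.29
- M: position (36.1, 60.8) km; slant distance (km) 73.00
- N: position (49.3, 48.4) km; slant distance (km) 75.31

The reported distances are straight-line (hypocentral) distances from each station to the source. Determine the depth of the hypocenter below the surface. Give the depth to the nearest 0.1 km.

z ≈ 27.5 km

Each station gives a sphere (x−x_i)² + (y−y_i)² + z² = d_i² (stations at z=0).
Subtracting the K sphere from L and M: z² cancels, leaving linear equations in x and y:
-38.2 x + 52.6 y = 1021.82
57.6 x + 32.2 y = -224.79
Solving: x ≈ -10.500, y ≈ 11.801 km (keep extra digits for the depth step; rounded: -10.5, 11.8).
Then from the K sphere: z² = 46.43² − (x − 7.3)² − (y − 44.7)² with x = -10.500, y = 11.801, so z ≈ 27.506 ≈ 27.5 km.
Check against N (with the unrounded solution): distance 75.31 ≈ 75.31 km. ✓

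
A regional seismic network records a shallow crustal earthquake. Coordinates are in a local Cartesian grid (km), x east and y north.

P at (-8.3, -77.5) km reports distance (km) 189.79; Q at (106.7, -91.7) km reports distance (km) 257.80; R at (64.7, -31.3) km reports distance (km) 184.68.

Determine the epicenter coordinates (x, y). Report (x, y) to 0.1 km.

-59.7 km east, 105.2 km north

Circle about each station: (x + 8.3)² + (y + 77.5)² = 189.79²; (x − 106.7)² + (y + 91.7)² = 257.80²; (x − 64.7)² + (y + 31.3)² = 184.68².
Subtracting the P equation from the Q and R equations removes the quadratic terms:
230.0 x − 28.4 y = -16721.96
146.0 x + 92.4 y = 1004.18
Solving the 2×2 system: x ≈ -59.7, y ≈ 105.2 km.
Check against P (with the unrounded x, y): √((x + 8.3)²+(y + 77.5)²) = 189.81 ≈ 189.79 km. ✓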